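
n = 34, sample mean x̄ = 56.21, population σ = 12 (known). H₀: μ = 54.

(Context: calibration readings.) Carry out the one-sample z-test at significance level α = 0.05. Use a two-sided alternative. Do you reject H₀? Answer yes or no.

reject H₀: no

SE = σ/√n = 12/√34 = 2.0580
z = (x̄−μ₀)/SE = (56.21−54)/2.0580 = 1.0739
p-value (two-sided) = 0.28288
At α=0.05: p ≥ α → fail to reject H₀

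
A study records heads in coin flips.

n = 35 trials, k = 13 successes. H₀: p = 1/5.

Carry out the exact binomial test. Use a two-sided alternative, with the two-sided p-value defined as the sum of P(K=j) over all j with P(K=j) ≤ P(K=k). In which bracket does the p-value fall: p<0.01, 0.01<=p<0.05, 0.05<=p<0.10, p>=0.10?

Exact binomial: n=35, k=13, p₀=1/5=0.2000
P(X=j) = C(n,j)·p₀^j·(1−p₀)^(n−j); p = Σ P(X=j) over j with P(X=j) ≤ P(X=13)
p-value (two-sided) = 0.01814
→ bracket: 0.01<=p<0.05

p-value bracket: 0.01<=p<0.05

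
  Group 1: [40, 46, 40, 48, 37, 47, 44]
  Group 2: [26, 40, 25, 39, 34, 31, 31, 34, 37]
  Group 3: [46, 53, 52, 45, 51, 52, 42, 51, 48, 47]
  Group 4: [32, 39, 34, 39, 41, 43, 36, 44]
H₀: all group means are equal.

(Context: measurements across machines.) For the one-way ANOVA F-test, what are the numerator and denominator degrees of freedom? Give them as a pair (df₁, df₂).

degrees of freedom = [3, 30]

k = 4 groups, N = 34 total
df = (k−1, N−k) = (4−1, 34−4) = (3, 30)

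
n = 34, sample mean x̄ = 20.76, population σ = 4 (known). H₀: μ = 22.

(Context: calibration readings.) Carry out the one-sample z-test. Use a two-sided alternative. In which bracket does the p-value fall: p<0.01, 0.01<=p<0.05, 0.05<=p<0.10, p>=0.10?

p-value bracket: 0.05<=p<0.10

SE = σ/√n = 4/√34 = 0.6860
z = (x̄−μ₀)/SE = (20.76−22)/0.6860 = -1.8076
p-value (two-sided) = 0.07067
→ bracket: 0.05<=p<0.10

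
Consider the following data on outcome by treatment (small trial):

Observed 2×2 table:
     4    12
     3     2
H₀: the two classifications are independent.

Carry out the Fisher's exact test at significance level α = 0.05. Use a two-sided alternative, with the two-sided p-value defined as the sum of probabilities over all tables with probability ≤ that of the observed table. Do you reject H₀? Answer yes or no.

Margins: r₁=16, r₂=5, c₁=7, c₂=14, n=21
p_obs = C(16,4)·C(5,3)/C(21,7); sum pmf over tables with pmf ≤ p_obs
p-value (two-sided) = 0.28001
At α=0.05: p ≥ α → fail to reject H₀

reject H₀: no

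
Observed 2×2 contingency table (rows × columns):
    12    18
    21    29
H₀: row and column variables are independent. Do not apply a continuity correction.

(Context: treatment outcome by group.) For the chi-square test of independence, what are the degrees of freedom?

degrees of freedom = 1

df = (r−1)(c−1) = (2−1)·(2−1) = 1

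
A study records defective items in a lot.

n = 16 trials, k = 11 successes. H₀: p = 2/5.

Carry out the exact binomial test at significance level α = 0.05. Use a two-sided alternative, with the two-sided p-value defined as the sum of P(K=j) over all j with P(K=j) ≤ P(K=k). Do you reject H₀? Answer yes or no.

Exact binomial: n=16, k=11, p₀=2/5=0.4000
P(X=j) = C(n,j)·p₀^j·(1−p₀)^(n−j); p = Σ P(X=j) over j with P(X=j) ≤ P(X=11)
p-value (two-sided) = 0.02243
At α=0.05: p < α → reject H₀

reject H₀: yes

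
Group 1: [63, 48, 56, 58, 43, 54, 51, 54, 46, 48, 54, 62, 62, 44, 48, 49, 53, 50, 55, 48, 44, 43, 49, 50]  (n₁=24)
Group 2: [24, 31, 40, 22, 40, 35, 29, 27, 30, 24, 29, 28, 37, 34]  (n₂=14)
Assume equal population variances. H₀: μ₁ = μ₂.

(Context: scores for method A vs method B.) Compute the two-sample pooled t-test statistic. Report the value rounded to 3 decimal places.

x̄₁=51.333, s₁=5.903, n₁=24
x̄₂=30.714, s₂=5.784, n₂=14
s_p² = [23·5.903² + 13·5.784²]/36 = 34.3386
SE = √(s_p²·(1/24+1/14)) = 1.9707
t = (51.333−30.714)/1.9707 = 10.4630
df = 36

test statistic = 10.463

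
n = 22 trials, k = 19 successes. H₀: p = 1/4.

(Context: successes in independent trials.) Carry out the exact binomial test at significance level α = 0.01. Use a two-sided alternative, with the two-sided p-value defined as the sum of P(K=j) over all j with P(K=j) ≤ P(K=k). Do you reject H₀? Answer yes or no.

Exact binomial: n=22, k=19, p₀=1/4=0.2500
P(X=j) = C(n,j)·p₀^j·(1−p₀)^(n−j); p = Σ P(X=j) over j with P(X=j) ≤ P(X=19)
p-value (two-sided) = 0.00000
At α=0.01: p < α → reject H₀

reject H₀: yes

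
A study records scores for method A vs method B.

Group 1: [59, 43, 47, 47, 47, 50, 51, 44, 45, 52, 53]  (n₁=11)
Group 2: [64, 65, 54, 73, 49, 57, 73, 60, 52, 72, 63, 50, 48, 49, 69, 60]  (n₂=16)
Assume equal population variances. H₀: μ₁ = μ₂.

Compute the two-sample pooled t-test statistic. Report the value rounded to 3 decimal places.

x̄₁=48.909, s₁=4.679, n₁=11
x̄₂=59.875, s₂=8.973, n₂=16
s_p² = [10·4.679² + 15·8.973²]/25 = 57.0664
SE = √(s_p²·(1/11+1/16)) = 2.9588
t = (48.909−59.875)/2.9588 = -3.7062
df = 25

test statistic = -3.706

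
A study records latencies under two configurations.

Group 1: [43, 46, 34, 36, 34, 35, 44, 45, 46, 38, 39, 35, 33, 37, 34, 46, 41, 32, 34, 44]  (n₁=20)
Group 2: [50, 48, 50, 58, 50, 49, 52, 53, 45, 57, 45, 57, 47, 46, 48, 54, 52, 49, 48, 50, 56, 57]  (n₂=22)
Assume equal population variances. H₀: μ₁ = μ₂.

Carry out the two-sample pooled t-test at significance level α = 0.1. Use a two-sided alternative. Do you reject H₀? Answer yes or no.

x̄₁=38.800, s₁=5.043, n₁=20
x̄₂=50.955, s₂=4.076, n₂=22
s_p² = [19·5.043² + 21·4.076²]/40 = 20.8039
SE = √(s_p²·(1/20+1/22)) = 1.4092
t = (38.800−50.955)/1.4092 = -8.6252
df = 40
p-value (two-sided) = 0.00000
At α=0.1: p < α → reject H₀

reject H₀: yes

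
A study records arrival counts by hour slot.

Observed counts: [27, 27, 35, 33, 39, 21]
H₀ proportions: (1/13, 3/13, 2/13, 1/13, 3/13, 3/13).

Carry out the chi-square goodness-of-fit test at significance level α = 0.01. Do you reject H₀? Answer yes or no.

reject H₀: yes

n = 182; E_i = n·p_i = [14.00, 42.00, 28.00, 14.00, 42.00, 42.00]
χ² = (27−14.00)²/14.00 + (27−42.00)²/42.00 + (35−28.00)²/28.00 + (33−14.00)²/14.00 + (39−42.00)²/42.00 + (21−42.00)²/42.00 = 55.6786
df = 5
p-value (upper-tail) = 0.00000
At α=0.01: p < α → reject H₀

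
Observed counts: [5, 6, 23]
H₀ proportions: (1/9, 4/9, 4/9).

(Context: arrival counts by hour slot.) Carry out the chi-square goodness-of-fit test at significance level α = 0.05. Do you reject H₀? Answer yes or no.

reject H₀: yes

n = 34; E_i = n·p_i = [3.78, 15.11, 15.11]
χ² = (5−3.78)²/3.78 + (6−15.11)²/15.11 + (23−15.11)²/15.11 = 10.0074
df = 2
p-value (upper-tail) = 0.00671
At α=0.05: p < α → reject H₀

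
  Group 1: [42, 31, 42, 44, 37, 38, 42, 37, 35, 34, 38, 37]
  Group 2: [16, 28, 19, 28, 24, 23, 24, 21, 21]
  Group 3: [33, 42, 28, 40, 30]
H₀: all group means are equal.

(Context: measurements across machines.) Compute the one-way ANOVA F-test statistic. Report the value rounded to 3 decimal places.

Group means [38.08, 22.67, 34.60], grand mean 32.077
SSB = Σnᵢ(x̄ᵢ−x̄)² = 1261.729; SSW = ΣΣ(x−x̄ᵢ)² = 436.117
MSB = 1261.729/2 = 630.8647; MSW = 436.117/23 = 18.9616
F = MSB/MSW = 33.2707
df = (2, 23)

test statistic = 33.271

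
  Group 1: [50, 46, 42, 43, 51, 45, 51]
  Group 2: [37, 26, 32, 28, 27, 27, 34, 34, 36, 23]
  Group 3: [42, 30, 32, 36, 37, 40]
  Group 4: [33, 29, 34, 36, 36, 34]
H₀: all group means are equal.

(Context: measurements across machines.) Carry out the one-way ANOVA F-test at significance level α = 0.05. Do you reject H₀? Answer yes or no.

reject H₀: yes

Group means [46.86, 30.40, 36.17, 33.67], grand mean 36.241
SSB = Σnᵢ(x̄ᵢ−x̄)² = 1169.887; SSW = ΣΣ(x−x̄ᵢ)² = 431.424
MSB = 1169.887/3 = 389.9622; MSW = 431.424/25 = 17.2570
F = MSB/MSW = 22.5974
df = (3, 25)
p-value (upper-tail) = 0.00000
At α=0.05: p < α → reject H₀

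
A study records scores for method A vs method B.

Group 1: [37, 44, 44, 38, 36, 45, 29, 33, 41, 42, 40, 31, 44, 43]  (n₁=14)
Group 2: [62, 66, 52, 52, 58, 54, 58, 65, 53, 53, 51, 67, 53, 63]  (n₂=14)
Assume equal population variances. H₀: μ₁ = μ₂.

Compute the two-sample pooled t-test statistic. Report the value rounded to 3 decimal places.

x̄₁=39.071, s₁=5.225, n₁=14
x̄₂=57.643, s₂=5.852, n₂=14
s_p² = [13·5.225² + 13·5.852²]/26 = 30.7747
SE = √(s_p²·(1/14+1/14)) = 2.0968
t = (39.071−57.643)/2.0968 = -8.8572
df = 26

test statistic = -8.857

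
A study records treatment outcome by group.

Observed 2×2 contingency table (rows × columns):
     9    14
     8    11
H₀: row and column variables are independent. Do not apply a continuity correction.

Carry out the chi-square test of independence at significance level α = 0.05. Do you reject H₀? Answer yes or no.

reject H₀: no

Row totals [23, 19], col totals [17, 25], n=42
χ² = (9−9.31)²/9.31 + (14−13.69)²/13.69 + (8−7.69)²/7.69 + (11−11.31)²/11.31 = 0.0382
df = 1
p-value (upper-tail) = 0.84501
At α=0.05: p ≥ α → fail to reject H₀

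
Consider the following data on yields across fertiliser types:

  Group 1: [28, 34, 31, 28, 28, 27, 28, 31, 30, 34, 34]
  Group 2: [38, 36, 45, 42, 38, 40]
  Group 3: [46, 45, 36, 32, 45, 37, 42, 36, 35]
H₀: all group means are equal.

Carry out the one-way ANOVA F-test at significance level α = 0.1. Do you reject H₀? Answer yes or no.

reject H₀: yes

Group means [30.27, 39.83, 39.33], grand mean 35.615
SSB = Σnᵢ(x̄ᵢ−x̄)² = 545.139; SSW = ΣΣ(x−x̄ᵢ)² = 343.015
MSB = 545.139/2 = 272.5693; MSW = 343.015/23 = 14.9137
F = MSB/MSW = 18.2764
df = (2, 23)
p-value (upper-tail) = 0.00002
At α=0.1: p < α → reject H₀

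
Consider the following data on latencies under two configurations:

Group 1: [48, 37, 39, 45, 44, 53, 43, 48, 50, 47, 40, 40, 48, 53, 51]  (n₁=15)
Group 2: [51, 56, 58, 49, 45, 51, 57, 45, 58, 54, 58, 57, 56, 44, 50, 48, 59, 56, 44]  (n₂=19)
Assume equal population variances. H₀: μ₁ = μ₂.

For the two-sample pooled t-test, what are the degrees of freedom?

df = n₁ + n₂ − 2 = 15 + 19 − 2 = 32

degrees of freedom = 32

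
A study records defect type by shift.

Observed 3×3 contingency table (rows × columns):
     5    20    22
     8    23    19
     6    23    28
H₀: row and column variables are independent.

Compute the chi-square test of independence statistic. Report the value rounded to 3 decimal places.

test statistic = 1.801

Row totals [47, 50, 57], col totals [19, 66, 69], n=154
χ² = (5−5.80)²/5.80 + (20−20.14)²/20.14 + (22−21.06)²/21.06 + (8−6.17)²/6.17 + (23−21.43)²/21.43 + (19−22.40)²/22.40 + (6−7.03)²/7.03 + (23−24.43)²/24.43 + (28−25.54)²/25.54 = 1.8010
df = 4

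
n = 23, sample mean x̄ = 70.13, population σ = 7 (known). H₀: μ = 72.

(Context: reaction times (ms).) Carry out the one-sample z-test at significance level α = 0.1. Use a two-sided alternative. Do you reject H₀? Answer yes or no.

SE = σ/√n = 7/√23 = 1.4596
z = (x̄−μ₀)/SE = (70.13−72)/1.4596 = -1.2812
p-value (two-sided) = 0.20013
At α=0.1: p ≥ α → fail to reject H₀

reject H₀: no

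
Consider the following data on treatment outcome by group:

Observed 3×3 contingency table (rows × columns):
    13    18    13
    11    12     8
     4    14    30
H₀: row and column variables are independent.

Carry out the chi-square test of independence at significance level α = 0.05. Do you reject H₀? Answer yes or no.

reject H₀: yes

Row totals [44, 31, 48], col totals [28, 44, 51], n=123
χ² = (13−10.02)²/10.02 + (18−15.74)²/15.74 + (13−18.24)²/18.24 + (11−7.06)²/7.06 + (12−11.09)²/11.09 + (8−12.85)²/12.85 + (4−10.93)²/10.93 + (14−17.17)²/17.17 + (30−19.90)²/19.90 = 16.9311
df = 4
p-value (upper-tail) = 0.00199
At α=0.05: p < α → reject H₀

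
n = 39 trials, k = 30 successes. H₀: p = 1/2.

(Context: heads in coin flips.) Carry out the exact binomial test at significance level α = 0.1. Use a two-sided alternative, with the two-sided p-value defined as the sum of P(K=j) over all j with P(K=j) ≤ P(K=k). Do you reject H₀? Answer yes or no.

Exact binomial: n=39, k=30, p₀=1/2=0.5000
P(X=j) = C(n,j)·p₀^j·(1−p₀)^(n−j); p = Σ P(X=j) over j with P(X=j) ≤ P(X=30)
p-value (two-sided) = 0.00107
At α=0.1: p < α → reject H₀

reject H₀: yes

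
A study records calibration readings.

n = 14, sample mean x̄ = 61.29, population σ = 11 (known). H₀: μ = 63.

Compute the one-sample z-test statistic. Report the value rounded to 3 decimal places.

test statistic = -0.582

SE = σ/√n = 11/√14 = 2.9399
z = (x̄−μ₀)/SE = (61.29−63)/2.9399 = -0.5817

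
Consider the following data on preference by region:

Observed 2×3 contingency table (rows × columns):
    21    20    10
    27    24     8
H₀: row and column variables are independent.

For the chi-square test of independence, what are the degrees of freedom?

degrees of freedom = 2

df = (r−1)(c−1) = (2−1)·(3−1) = 2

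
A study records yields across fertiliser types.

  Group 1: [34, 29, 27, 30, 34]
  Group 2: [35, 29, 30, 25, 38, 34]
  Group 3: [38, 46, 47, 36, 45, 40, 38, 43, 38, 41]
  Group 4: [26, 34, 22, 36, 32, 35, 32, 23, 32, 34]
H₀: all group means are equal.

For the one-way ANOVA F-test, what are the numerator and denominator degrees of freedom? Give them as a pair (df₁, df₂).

degrees of freedom = [3, 27]

k = 4 groups, N = 31 total
df = (k−1, N−k) = (4−1, 31−4) = (3, 27)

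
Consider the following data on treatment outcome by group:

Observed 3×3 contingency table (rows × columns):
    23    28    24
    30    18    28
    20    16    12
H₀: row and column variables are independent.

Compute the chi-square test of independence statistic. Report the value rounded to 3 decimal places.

Row totals [75, 76, 48], col totals [73, 62, 64], n=199
χ² = (23−27.51)²/27.51 + (28−23.37)²/23.37 + (24−24.12)²/24.12 + (30−27.88)²/27.88 + (18−23.68)²/23.68 + (28−24.44)²/24.44 + (20−17.61)²/17.61 + (16−14.95)²/14.95 + (12−15.44)²/15.44 = 4.8636
df = 4

test statistic = 4.864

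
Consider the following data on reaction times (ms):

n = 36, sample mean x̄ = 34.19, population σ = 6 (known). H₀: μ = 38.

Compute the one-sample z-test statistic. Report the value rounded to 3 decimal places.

test statistic = -3.810

SE = σ/√n = 6/√36 = 1.0000
z = (x̄−μ₀)/SE = (34.19−38)/1.0000 = -3.8100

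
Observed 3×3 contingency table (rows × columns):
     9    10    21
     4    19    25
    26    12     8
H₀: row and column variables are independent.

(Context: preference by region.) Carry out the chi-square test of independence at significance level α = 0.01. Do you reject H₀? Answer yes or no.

Row totals [40, 48, 46], col totals [39, 41, 54], n=134
χ² = (9−11.64)²/11.64 + (10−12.24)²/12.24 + (21−16.12)²/16.12 + (4−13.97)²/13.97 + (19−14.69)²/14.69 + (25−19.34)²/19.34 + (26−13.39)²/13.39 + (12−14.07)²/14.07 + (8−18.54)²/18.54 = 30.6997
df = 4
p-value (upper-tail) = 0.00000
At α=0.01: p < α → reject H₀

reject H₀: yes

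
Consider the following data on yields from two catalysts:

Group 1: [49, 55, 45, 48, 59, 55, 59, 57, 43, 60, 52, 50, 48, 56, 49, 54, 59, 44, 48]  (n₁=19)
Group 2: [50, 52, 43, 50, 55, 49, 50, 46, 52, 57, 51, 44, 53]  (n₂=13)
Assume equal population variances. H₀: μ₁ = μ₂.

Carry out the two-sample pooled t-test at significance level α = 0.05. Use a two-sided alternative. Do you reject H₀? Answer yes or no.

x̄₁=52.105, s₁=5.466, n₁=19
x̄₂=50.154, s₂=4.018, n₂=13
s_p² = [18·5.466² + 12·4.018²]/30 = 24.3827
SE = √(s_p²·(1/19+1/13)) = 1.7773
t = (52.105−50.154)/1.7773 = 1.0979
df = 30
p-value (two-sided) = 0.28096
At α=0.05: p ≥ α → fail to reject H₀

reject H₀: no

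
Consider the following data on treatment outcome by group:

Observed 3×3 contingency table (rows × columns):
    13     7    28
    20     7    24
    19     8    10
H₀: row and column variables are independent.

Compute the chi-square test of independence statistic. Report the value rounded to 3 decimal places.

test statistic = 8.712

Row totals [48, 51, 37], col totals [52, 22, 62], n=136
χ² = (13−18.35)²/18.35 + (7−7.76)²/7.76 + (28−21.88)²/21.88 + (20−19.50)²/19.50 + (7−8.25)²/8.25 + (24−23.25)²/23.25 + (19−14.15)²/14.15 + (8−5.99)²/5.99 + (10−16.87)²/16.87 = 8.7124
df = 4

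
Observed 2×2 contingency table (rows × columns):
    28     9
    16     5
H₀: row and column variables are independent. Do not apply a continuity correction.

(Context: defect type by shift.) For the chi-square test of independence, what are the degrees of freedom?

df = (r−1)(c−1) = (2−1)·(2−1) = 1

degrees of freedom = 1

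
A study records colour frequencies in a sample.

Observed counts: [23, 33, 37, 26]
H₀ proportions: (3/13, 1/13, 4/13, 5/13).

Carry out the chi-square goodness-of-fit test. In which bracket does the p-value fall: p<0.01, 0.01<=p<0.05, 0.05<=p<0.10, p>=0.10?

p-value bracket: p<0.01

n = 119; E_i = n·p_i = [27.46, 9.15, 36.62, 45.77]
χ² = (23−27.46)²/27.46 + (33−9.15)²/9.15 + (37−36.62)²/36.62 + (26−45.77)²/45.77 = 71.3881
df = 3
p-value (upper-tail) = 0.00000
→ bracket: p<0.01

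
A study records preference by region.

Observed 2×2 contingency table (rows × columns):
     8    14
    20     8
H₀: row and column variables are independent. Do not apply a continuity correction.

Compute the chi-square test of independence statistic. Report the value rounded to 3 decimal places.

test statistic = 6.148

Row totals [22, 28], col totals [28, 22], n=50
χ² = (8−12.32)²/12.32 + (14−9.68)²/9.68 + (20−15.68)²/15.68 + (8−12.32)²/12.32 = 6.1477
df = 1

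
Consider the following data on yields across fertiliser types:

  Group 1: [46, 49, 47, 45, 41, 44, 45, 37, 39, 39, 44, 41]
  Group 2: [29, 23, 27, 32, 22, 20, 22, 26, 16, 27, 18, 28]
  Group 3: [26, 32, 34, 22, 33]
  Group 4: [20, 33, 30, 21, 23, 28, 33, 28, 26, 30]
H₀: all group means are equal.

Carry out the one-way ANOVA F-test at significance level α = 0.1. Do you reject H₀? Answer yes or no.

reject H₀: yes

Group means [43.08, 24.17, 29.40, 27.20], grand mean 31.436
SSB = Σnᵢ(x̄ᵢ−x̄)² = 2462.206; SSW = ΣΣ(x−x̄ᵢ)² = 699.383
MSB = 2462.206/3 = 820.7355; MSW = 699.383/35 = 19.9824
F = MSB/MSW = 41.0730
df = (3, 35)
p-value (upper-tail) = 0.00000
At α=0.1: p < α → reject H₀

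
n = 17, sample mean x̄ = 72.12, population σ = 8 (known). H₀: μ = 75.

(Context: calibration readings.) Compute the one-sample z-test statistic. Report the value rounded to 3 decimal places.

test statistic = -1.484

SE = σ/√n = 8/√17 = 1.9403
z = (x̄−μ₀)/SE = (72.12−75)/1.9403 = -1.4843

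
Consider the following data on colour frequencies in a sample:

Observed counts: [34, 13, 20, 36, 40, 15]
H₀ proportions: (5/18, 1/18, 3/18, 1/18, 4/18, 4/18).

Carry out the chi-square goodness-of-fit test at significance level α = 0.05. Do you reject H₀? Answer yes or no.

n = 158; E_i = n·p_i = [43.89, 8.78, 26.33, 8.78, 35.11, 35.11]
χ² = (34−43.89)²/43.89 + (13−8.78)²/8.78 + (20−26.33)²/26.33 + (36−8.78)²/8.78 + (40−35.11)²/35.11 + (15−35.11)²/35.11 = 102.4057
df = 5
p-value (upper-tail) = 0.00000
At α=0.05: p < α → reject H₀

reject H₀: yes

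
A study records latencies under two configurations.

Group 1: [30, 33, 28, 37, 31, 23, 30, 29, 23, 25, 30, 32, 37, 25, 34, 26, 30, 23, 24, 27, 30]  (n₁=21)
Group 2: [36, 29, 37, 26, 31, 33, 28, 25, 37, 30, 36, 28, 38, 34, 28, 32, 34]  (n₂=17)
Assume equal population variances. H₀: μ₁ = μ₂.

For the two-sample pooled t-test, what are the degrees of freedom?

df = n₁ + n₂ − 2 = 21 + 17 − 2 = 36

degrees of freedom = 36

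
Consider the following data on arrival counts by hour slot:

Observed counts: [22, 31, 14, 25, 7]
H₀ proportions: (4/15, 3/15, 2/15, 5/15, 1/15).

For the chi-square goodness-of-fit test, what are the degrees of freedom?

degrees of freedom = 4

df = k − 1 = 5 − 1 = 4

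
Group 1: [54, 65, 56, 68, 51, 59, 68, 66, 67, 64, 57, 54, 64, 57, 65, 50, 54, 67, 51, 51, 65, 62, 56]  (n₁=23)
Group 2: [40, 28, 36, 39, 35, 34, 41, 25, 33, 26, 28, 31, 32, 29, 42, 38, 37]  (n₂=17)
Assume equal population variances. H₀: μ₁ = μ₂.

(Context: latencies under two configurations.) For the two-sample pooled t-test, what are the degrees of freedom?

degrees of freedom = 38

df = n₁ + n₂ − 2 = 23 + 17 − 2 = 38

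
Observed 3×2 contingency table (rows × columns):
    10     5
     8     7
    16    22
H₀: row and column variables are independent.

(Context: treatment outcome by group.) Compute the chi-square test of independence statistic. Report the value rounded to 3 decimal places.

test statistic = 2.681

Row totals [15, 15, 38], col totals [34, 34], n=68
χ² = (10−7.50)²/7.50 + (5−7.50)²/7.50 + (8−7.50)²/7.50 + (7−7.50)²/7.50 + (16−19.00)²/19.00 + (22−19.00)²/19.00 = 2.6807
df = 2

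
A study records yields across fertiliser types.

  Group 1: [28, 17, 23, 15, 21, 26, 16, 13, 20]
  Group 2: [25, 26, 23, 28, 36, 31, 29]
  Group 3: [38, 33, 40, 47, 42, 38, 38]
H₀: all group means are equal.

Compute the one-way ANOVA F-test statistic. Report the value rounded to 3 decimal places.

Group means [19.89, 28.29, 39.43], grand mean 28.391
SSB = Σnᵢ(x̄ᵢ−x̄)² = 1503.447; SSW = ΣΣ(x−x̄ᵢ)² = 432.032
MSB = 1503.447/2 = 751.7233; MSW = 432.032/20 = 21.6016
F = MSB/MSW = 34.7994
df = (2, 20)

test statistic = 34.799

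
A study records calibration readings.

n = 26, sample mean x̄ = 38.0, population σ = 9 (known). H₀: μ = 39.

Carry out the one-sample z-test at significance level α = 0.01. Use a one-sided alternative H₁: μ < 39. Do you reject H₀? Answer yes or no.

reject H₀: no

SE = σ/√n = 9/√26 = 1.7650
z = (x̄−μ₀)/SE = (38.0−39)/1.7650 = -0.5666
p-value (one-sided, H₁ less) = 0.28551
At α=0.01: p ≥ α → fail to reject H₀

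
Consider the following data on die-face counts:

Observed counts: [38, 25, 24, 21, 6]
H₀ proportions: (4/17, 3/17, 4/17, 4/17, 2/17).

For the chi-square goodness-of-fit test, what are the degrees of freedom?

degrees of freedom = 4

df = k − 1 = 5 − 1 = 4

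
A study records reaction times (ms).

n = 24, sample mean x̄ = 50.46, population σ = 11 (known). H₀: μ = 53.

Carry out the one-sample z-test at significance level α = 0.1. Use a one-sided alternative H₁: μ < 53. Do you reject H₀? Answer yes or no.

SE = σ/√n = 11/√24 = 2.2454
z = (x̄−μ₀)/SE = (50.46−53)/2.2454 = -1.1312
p-value (one-sided, H₁ less) = 0.12898
At α=0.1: p ≥ α → fail to reject H₀

reject H₀: no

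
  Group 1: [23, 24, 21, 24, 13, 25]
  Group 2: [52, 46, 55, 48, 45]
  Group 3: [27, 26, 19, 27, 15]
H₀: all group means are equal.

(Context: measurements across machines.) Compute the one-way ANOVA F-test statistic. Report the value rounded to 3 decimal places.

Group means [21.67, 49.20, 22.80], grand mean 30.625
SSB = Σnᵢ(x̄ᵢ−x̄)² = 2512.817; SSW = ΣΣ(x−x̄ᵢ)² = 290.933
MSB = 2512.817/2 = 1256.4083; MSW = 290.933/13 = 22.3795
F = MSB/MSW = 56.1411
df = (2, 13)

test statistic = 56.141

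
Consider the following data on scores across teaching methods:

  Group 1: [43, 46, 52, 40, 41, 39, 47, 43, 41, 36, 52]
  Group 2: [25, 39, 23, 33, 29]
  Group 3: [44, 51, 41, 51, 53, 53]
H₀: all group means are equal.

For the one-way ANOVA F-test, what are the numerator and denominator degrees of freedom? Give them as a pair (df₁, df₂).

k = 3 groups, N = 22 total
df = (k−1, N−k) = (3−1, 22−3) = (2, 19)

degrees of freedom = [2, 19]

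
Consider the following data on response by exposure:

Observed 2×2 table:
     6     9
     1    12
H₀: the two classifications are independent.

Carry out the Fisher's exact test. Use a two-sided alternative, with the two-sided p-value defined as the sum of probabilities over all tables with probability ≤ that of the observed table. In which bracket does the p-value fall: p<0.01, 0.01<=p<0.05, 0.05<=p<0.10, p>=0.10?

Margins: r₁=15, r₂=13, c₁=7, c₂=21, n=28
p_obs = C(15,6)·C(13,1)/C(28,7); sum pmf over tables with pmf ≤ p_obs
p-value (two-sided) = 0.08357
→ bracket: 0.05<=p<0.10

p-value bracket: 0.05<=p<0.10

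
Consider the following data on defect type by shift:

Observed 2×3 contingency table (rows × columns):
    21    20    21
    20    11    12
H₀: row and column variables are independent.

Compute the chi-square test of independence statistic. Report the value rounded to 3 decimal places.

test statistic = 1.710

Row totals [62, 43], col totals [41, 31, 33], n=105
χ² = (21−24.21)²/24.21 + (20−18.30)²/18.30 + (21−19.49)²/19.49 + (20−16.79)²/16.79 + (11−12.70)²/12.70 + (12−13.51)²/13.51 = 1.7097
df = 2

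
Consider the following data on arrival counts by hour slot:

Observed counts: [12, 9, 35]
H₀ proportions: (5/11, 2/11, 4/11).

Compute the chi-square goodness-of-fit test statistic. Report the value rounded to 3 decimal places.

test statistic = 17.769

n = 56; E_i = n·p_i = [25.45, 10.18, 20.36]
χ² = (12−25.45)²/25.45 + (9−10.18)²/10.18 + (35−20.36)²/20.36 = 17.7687
df = 2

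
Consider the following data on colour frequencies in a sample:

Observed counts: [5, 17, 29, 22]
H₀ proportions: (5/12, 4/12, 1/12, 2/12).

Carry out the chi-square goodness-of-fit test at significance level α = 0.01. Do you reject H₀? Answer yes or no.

reject H₀: yes

n = 73; E_i = n·p_i = [30.42, 24.33, 6.08, 12.17]
χ² = (5−30.42)²/30.42 + (17−24.33)²/24.33 + (29−6.08)²/6.08 + (22−12.17)²/12.17 = 117.7260
df = 3
p-value (upper-tail) = 0.00000
At α=0.01: p < α → reject H₀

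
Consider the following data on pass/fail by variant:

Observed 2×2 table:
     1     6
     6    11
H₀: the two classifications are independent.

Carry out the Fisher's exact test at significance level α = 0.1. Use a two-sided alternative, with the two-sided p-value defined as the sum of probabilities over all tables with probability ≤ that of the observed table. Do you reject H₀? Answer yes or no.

reject H₀: no

Margins: r₁=7, r₂=17, c₁=7, c₂=17, n=24
p_obs = C(7,1)·C(17,6)/C(24,7); sum pmf over tables with pmf ≤ p_obs
p-value (two-sided) = 0.62454
At α=0.1: p ≥ α → fail to reject H₀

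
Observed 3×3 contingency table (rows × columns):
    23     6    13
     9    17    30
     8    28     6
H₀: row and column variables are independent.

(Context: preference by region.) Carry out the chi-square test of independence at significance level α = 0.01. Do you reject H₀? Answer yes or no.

Row totals [42, 56, 42], col totals [40, 51, 49], n=140
χ² = (23−12.00)²/12.00 + (6−15.30)²/15.30 + (13−14.70)²/14.70 + (9−16.00)²/16.00 + (17−20.40)²/20.40 + (30−19.60)²/19.60 + (8−12.00)²/12.00 + (28−15.30)²/15.30 + (6−14.70)²/14.70 = 42.1046
df = 4
p-value (upper-tail) = 0.00000
At α=0.01: p < α → reject H₀

reject H₀: yes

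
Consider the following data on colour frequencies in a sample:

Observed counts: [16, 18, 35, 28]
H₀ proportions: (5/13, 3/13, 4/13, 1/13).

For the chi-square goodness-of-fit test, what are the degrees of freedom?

df = k − 1 = 4 − 1 = 3

degrees of freedom = 3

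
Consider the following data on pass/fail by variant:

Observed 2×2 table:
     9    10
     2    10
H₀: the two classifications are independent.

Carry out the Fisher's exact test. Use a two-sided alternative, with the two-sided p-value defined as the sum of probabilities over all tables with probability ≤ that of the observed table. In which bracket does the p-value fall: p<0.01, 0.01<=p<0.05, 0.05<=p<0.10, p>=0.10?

Margins: r₁=19, r₂=12, c₁=11, c₂=20, n=31
p_obs = C(19,9)·C(12,2)/C(31,11); sum pmf over tables with pmf ≤ p_obs
p-value (two-sided) = 0.12837
→ bracket: p>=0.10

p-value bracket: p>=0.10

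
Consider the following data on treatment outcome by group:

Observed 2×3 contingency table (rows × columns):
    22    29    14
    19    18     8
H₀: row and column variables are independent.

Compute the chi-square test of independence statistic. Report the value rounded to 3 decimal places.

test statistic = 0.821

Row totals [65, 45], col totals [41, 47, 22], n=110
χ² = (22−24.23)²/24.23 + (29−27.77)²/27.77 + (14−13.00)²/13.00 + (19−16.77)²/16.77 + (18−19.23)²/19.23 + (8−9.00)²/9.00 = 0.8211
df = 2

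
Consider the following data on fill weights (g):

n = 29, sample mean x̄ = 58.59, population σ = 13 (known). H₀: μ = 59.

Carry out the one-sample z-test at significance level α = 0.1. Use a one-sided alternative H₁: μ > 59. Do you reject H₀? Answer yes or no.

reject H₀: no

SE = σ/√n = 13/√29 = 2.4140
z = (x̄−μ₀)/SE = (58.59−59)/2.4140 = -0.1698
p-value (one-sided, H₁ greater) = 0.56743
At α=0.1: p ≥ α → fail to reject H₀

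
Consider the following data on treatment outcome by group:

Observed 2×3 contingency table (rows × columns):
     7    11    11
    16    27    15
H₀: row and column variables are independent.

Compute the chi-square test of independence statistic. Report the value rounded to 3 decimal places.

Row totals [29, 58], col totals [23, 38, 26], n=87
χ² = (7−7.67)²/7.67 + (11−12.67)²/12.67 + (11−8.67)²/8.67 + (16−15.33)²/15.33 + (27−25.33)²/25.33 + (15−17.33)²/17.33 = 1.3582
df = 2

test statistic = 1.358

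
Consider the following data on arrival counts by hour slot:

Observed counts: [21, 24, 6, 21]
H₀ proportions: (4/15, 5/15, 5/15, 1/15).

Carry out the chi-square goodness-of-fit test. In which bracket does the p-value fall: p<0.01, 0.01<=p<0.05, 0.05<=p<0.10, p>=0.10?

n = 72; E_i = n·p_i = [19.20, 24.00, 24.00, 4.80]
χ² = (21−19.20)²/19.20 + (24−24.00)²/24.00 + (6−24.00)²/24.00 + (21−4.80)²/4.80 = 68.3438
df = 3
p-value (upper-tail) = 0.00000
→ bracket: p<0.01

p-value bracket: p<0.01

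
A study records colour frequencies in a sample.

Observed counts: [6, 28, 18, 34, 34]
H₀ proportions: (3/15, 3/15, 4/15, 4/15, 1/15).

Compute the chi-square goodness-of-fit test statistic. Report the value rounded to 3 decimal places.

test statistic = 104.917

n = 120; E_i = n·p_i = [24.00, 24.00, 32.00, 32.00, 8.00]
χ² = (6−24.00)²/24.00 + (28−24.00)²/24.00 + (18−32.00)²/32.00 + (34−32.00)²/32.00 + (34−8.00)²/8.00 = 104.9167
df = 4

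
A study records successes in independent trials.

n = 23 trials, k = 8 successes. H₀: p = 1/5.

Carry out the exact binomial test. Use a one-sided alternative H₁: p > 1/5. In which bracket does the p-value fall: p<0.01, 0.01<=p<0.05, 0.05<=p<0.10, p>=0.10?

p-value bracket: 0.05<=p<0.10

Exact binomial: n=23, k=8, p₀=1/5=0.2000
P(X≥8) from Σ C(n,i)·p₀^i·(1−p₀)^(n−i)
p-value (one-sided, H₁ greater) = 0.07151
→ bracket: 0.05<=p<0.10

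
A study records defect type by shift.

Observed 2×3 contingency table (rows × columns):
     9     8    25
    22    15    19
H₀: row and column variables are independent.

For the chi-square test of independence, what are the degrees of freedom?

degrees of freedom = 2

df = (r−1)(c−1) = (2−1)·(3−1) = 2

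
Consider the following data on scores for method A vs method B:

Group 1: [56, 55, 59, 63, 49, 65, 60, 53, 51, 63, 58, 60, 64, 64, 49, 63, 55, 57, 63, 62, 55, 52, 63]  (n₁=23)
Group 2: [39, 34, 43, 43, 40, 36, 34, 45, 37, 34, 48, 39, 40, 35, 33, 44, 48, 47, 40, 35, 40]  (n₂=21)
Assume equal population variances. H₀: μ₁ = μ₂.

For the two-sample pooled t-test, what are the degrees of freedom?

df = n₁ + n₂ − 2 = 23 + 21 − 2 = 42

degrees of freedom = 42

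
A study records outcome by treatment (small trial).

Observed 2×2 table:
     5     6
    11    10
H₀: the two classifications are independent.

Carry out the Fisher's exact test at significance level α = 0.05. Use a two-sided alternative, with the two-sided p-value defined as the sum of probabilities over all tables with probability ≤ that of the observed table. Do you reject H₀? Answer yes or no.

Margins: r₁=11, r₂=21, c₁=16, c₂=16, n=32
p_obs = C(11,5)·C(21,11)/C(32,16); sum pmf over tables with pmf ≤ p_obs
p-value (two-sided) = 1.00000
At α=0.05: p ≥ α → fail to reject H₀

reject H₀: no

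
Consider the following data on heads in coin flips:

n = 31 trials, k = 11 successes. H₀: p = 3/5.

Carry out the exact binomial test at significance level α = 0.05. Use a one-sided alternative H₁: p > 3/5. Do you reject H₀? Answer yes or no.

reject H₀: no

Exact binomial: n=31, k=11, p₀=3/5=0.6000
P(X≥11) from Σ C(n,i)·p₀^i·(1−p₀)^(n−i)
p-value (one-sided, H₁ greater) = 0.99834
At α=0.05: p ≥ α → fail to reject H₀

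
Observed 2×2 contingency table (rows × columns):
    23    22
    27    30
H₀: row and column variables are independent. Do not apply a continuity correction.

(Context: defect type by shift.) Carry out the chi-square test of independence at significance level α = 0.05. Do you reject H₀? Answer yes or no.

Row totals [45, 57], col totals [50, 52], n=102
χ² = (23−22.06)²/22.06 + (22−22.94)²/22.94 + (27−27.94)²/27.94 + (30−29.06)²/29.06 = 0.1410
df = 1
p-value (upper-tail) = 0.70733
At α=0.05: p ≥ α → fail to reject H₀

reject H₀: no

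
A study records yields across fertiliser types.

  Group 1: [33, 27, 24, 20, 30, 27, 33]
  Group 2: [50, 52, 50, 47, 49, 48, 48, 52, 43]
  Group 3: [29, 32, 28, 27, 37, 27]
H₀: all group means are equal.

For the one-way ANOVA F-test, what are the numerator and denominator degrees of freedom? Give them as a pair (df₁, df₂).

k = 3 groups, N = 22 total
df = (k−1, N−k) = (3−1, 22−3) = (2, 19)

degrees of freedom = [2, 19]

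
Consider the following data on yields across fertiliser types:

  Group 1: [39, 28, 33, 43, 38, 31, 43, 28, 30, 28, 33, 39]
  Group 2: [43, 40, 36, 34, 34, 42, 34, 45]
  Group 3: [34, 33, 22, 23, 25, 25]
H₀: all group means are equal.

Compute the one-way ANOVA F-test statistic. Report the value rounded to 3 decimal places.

Group means [34.42, 38.50, 27.00], grand mean 33.962
SSB = Σnᵢ(x̄ᵢ−x̄)² = 458.045; SSW = ΣΣ(x−x̄ᵢ)² = 638.917
MSB = 458.045/2 = 229.0224; MSW = 638.917/23 = 27.7790
F = MSB/MSW = 8.2444
df = (2, 23)

test statistic = 8.244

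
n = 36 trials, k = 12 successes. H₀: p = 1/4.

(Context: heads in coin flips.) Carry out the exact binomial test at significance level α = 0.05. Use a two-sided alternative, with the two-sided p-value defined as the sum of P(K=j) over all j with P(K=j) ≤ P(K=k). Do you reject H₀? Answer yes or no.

Exact binomial: n=36, k=12, p₀=1/4=0.2500
P(X=j) = C(n,j)·p₀^j·(1−p₀)^(n−j); p = Σ P(X=j) over j with P(X=j) ≤ P(X=12)
p-value (two-sided) = 0.25053
At α=0.05: p ≥ α → fail to reject H₀

reject H₀: no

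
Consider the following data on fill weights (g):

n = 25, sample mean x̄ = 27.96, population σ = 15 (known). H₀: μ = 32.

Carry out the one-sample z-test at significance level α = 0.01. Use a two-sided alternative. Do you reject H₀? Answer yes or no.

SE = σ/√n = 15/√25 = 3.0000
z = (x̄−μ₀)/SE = (27.96−32)/3.0000 = -1.3467
p-value (two-sided) = 0.17809
At α=0.01: p ≥ α → fail to reject H₀

reject H₀: no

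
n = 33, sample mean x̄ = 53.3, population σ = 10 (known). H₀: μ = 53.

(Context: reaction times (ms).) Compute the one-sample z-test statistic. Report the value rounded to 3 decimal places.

test statistic = 0.172

SE = σ/√n = 10/√33 = 1.7408
z = (x̄−μ₀)/SE = (53.3−53)/1.7408 = 0.1723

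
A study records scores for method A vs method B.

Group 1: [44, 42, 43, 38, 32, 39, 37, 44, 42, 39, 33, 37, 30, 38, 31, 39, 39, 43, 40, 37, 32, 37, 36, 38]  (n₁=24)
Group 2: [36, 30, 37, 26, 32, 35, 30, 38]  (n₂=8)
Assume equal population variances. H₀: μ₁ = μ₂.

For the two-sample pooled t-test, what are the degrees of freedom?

degrees of freedom = 30

df = n₁ + n₂ − 2 = 24 + 8 − 2 = 30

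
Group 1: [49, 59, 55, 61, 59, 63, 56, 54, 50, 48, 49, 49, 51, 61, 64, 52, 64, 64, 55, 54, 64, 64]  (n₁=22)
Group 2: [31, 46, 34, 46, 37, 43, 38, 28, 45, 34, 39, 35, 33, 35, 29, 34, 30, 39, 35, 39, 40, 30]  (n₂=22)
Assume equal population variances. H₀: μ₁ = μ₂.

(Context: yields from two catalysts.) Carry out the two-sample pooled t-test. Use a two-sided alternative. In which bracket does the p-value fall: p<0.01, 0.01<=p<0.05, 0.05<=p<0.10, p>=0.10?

x̄₁=56.591, s₁=5.885, n₁=22
x̄₂=36.364, s₂=5.386, n₂=22
s_p² = [21·5.885² + 21·5.386²]/42 = 31.8193
SE = √(s_p²·(1/22+1/22)) = 1.7008
t = (56.591−36.364)/1.7008 = 11.8929
df = 42
p-value (two-sided) = 0.00000
→ bracket: p<0.01

p-value bracket: p<0.01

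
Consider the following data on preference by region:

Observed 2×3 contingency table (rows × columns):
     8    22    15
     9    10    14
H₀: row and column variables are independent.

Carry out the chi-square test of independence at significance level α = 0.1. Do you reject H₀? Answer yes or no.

reject H₀: no

Row totals [45, 33], col totals [17, 32, 29], n=78
χ² = (8−9.81)²/9.81 + (22−18.46)²/18.46 + (15−16.73)²/16.73 + (9−7.19)²/7.19 + (10−13.54)²/13.54 + (14−12.27)²/12.27 = 2.8138
df = 2
p-value (upper-tail) = 0.24491
At α=0.1: p ≥ α → fail to reject H₀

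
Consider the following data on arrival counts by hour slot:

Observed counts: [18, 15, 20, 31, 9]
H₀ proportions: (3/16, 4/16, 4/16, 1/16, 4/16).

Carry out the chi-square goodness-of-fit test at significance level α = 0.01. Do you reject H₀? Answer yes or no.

reject H₀: yes

n = 93; E_i = n·p_i = [17.44, 23.25, 23.25, 5.81, 23.25]
χ² = (18−17.44)²/17.44 + (15−23.25)²/23.25 + (20−23.25)²/23.25 + (31−5.81)²/5.81 + (9−23.25)²/23.25 = 121.2796
df = 4
p-value (upper-tail) = 0.00000
At α=0.01: p < α → reject H₀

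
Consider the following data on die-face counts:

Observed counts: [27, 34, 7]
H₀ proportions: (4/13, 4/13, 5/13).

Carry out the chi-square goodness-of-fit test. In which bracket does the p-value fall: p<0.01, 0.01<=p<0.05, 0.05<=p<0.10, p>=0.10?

p-value bracket: p<0.01

n = 68; E_i = n·p_i = [20.92, 20.92, 26.15]
χ² = (27−20.92)²/20.92 + (34−20.92)²/20.92 + (7−26.15)²/26.15 = 23.9654
df = 2
p-value (upper-tail) = 0.00001
→ bracket: p<0.01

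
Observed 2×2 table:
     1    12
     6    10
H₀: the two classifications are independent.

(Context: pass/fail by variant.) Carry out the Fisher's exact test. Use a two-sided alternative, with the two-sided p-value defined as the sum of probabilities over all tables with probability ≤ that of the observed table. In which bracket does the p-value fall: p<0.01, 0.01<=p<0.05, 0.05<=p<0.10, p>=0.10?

Margins: r₁=13, r₂=16, c₁=7, c₂=22, n=29
p_obs = C(13,1)·C(16,6)/C(29,7); sum pmf over tables with pmf ≤ p_obs
p-value (two-sided) = 0.09272
→ bracket: 0.05<=p<0.10

p-value bracket: 0.05<=p<0.10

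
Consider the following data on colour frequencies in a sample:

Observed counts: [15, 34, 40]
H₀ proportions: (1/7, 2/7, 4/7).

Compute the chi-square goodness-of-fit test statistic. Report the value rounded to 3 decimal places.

test statistic = 5.618

n = 89; E_i = n·p_i = [12.71, 25.43, 50.86]
χ² = (15−12.71)²/12.71 + (34−25.43)²/25.43 + (40−50.86)²/50.86 = 5.6180
df = 2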